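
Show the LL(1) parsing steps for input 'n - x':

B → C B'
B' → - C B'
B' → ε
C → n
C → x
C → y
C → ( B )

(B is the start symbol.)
LL(1) parsing maintains a stack (initially the start symbol over $) and the input. At each step: if the stack top is a terminal, match it against the current input token; if it is a non-terminal N, replace it with the RHS of M[N, lookahead] (the unique production whose predict set contains the lookahead).

Stack is shown with the top on the left.

Stack     Input    Action
-------------------------
B $       n - x $  output B → C B'
C B' $    n - x $  output C → n
n B' $    n - x $  match 'n'
B' $      - x $    output B' → - C B'
- C B' $  - x $    match '-'
C B' $    x $      output C → x
x B' $    x $      match 'x'
B' $      $        output B' → ε
$         $        accept

The string is accepted.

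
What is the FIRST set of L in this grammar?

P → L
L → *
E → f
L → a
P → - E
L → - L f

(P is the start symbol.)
{ '*', '-', 'a' }

From L → *:
  - '*' is a terminal: add '*' and stop
From L → a:
  - a is a terminal: add 'a' and stop
From L → - L f:
  - '-' is a terminal: add '-' and stop

Collecting: FIRST(L) = { '*', '-', 'a' }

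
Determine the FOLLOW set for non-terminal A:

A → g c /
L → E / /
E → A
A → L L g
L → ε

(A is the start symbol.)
To compute FOLLOW(A), find every occurrence of A on a right-hand side N → α A β: add FIRST(β) \ {ε}, and if β is empty or nullable also add FOLLOW(N). Iterate to a fixed point.

A is the start symbol, so $ ∈ FOLLOW(A).
In E → A: A is at the end, add FOLLOW(E)

The FOLLOW sets referred to above (computed the same way, to a fixed point):
  FOLLOW(E) = { '/' }

Taking the union: FOLLOW(A) = { $, '/' }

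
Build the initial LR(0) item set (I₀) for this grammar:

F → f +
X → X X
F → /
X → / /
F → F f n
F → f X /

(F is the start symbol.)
First, augment the grammar with F' → F
I₀ = CLOSURE({ [F' → . F] }):
  [F' → . F] has the dot before F: add [F → . f +], [F → . /], [F → . F f n], [F → . f X /]
No further items can be added.

I₀ = { [F → . /], [F → . F f n], [F → . f +], [F → . f X /], [F' → . F] }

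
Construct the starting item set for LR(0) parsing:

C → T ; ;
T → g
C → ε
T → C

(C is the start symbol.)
{ [C → . T ; ;], [C → .], [C' → . C], [T → . C], [T → . g] }

First, augment the grammar with C' → C
I₀ = CLOSURE({ [C' → . C] }):
  [C' → . C] has the dot before C: add [C → . T ; ;], [C → .]
  [C → . T ; ;] has the dot before T: add [T → . g], [T → . C]
No further items can be added.

I₀ = { [C → . T ; ;], [C → .], [C' → . C], [T → . C], [T → . g] }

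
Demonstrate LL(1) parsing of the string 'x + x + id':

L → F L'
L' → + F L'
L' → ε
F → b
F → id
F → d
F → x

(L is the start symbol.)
Stack is shown with the top on the left.

Stack     Input         Action
------------------------------
L $       x + x + id $  output L → F L'
F L' $    x + x + id $  output F → x
x L' $    x + x + id $  match 'x'
L' $      + x + id $    output L' → + F L'
+ F L' $  + x + id $    match '+'
F L' $    x + id $      output F → x
x L' $    x + id $      match 'x'
L' $      + id $        output L' → + F L'
+ F L' $  + id $        match '+'
F L' $    id $          output F → id
id L' $   id $          match 'id'
L' $      $             output L' → ε
$         $             accept

The string is accepted.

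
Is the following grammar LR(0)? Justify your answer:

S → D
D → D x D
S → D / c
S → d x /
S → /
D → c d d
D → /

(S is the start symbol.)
A grammar is LR(0) if no state in the canonical LR(0) collection has:
  - both a shift item (dot before a terminal) and a complete item (shift-reduce conflict), or
  - two or more complete items (reduce-reduce conflict; the accept item [S' → S .] counts as a complete item here).

Augment with S' → S and build the canonical LR(0) collection (I0 = CLOSURE({[S' → . S]}), then GOTO on every symbol after a dot until no new states appear). It has 15 states:
  I0: { [D → . /], [D → . D x D], [D → . c d d], [S → . /], [S → . D / c], [S → . D], [S → . d x /], [S' → . S] }  — shift
  I1: { [D → / .], [S → / .] }  — 2 reduces
  I2: { [D → D . x D], [S → D . / c], [S → D .] }  — shift, reduce
  I3: { [S' → S .] }  — accept
  I4: { [D → c . d d] }  — shift
  I5: { [S → d . x /] }  — shift
  I6: { [S → d x . /] }  — shift
  I7: { [S → d x / .] }  — reduce
  I8: { [D → c d . d] }  — shift
  I9: { [D → c d d .] }  — reduce
  I10: { [S → D / . c] }  — shift
  I11: { [D → . /], [D → . D x D], [D → . c d d], [D → D x . D] }  — shift
  I12: { [D → / .] }  — reduce
  I13: { [D → D . x D], [D → D x D .] }  — shift, reduce
  I14: { [S → D / c .] }  — reduce

Conflict in state I1:
  Reduce-reduce conflict: [D → / .] and [S → / .]
So the grammar is NOT LR(0).

Answer: No. Reduce-reduce conflict: [D → / .] and [S → / .]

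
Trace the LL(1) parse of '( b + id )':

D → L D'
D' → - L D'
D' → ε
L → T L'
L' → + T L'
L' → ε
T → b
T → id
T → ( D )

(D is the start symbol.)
Stack is shown with the top on the left.

Stack                Input         Action
-----------------------------------------
D $                  ( b + id ) $  output D → L D'
L D' $               ( b + id ) $  output L → T L'
T L' D' $            ( b + id ) $  output T → ( D )
( D ) L' D' $        ( b + id ) $  match '('
D ) L' D' $          b + id ) $    output D → L D'
L D' ) L' D' $       b + id ) $    output L → T L'
T L' D' ) L' D' $    b + id ) $    output T → b
b L' D' ) L' D' $    b + id ) $    match 'b'
L' D' ) L' D' $      + id ) $      output L' → + T L'
+ T L' D' ) L' D' $  + id ) $      match '+'
T L' D' ) L' D' $    id ) $        output T → id
id L' D' ) L' D' $   id ) $        match 'id'
L' D' ) L' D' $      ) $           output L' → ε
D' ) L' D' $         ) $           output D' → ε
) L' D' $            ) $           match ')'
L' D' $              $             output L' → ε
D' $                 $             output D' → ε
$                    $             accept

The string is accepted.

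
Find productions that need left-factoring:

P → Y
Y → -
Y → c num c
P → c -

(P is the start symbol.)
No, left-factoring is not needed

Left-factoring is needed when two productions for the same non-terminal
share a common prefix on the right-hand side.

Productions for P:
  P → Y
  P → c -
Productions for Y:
  Y → -
  Y → c num c

No common prefixes found.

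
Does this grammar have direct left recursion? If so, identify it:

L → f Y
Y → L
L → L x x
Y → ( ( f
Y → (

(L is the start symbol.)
L → f Y: starts with f
Y → L: starts with L
L → L x x: LEFT RECURSIVE (starts with L)
Y → ( ( f: starts with '('
Y → (: starts with '('

The grammar has direct left recursion on: L.

Answer: Yes, L is left-recursive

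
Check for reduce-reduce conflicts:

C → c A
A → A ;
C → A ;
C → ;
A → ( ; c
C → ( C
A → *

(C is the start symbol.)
Augment with C' → C and build the canonical LR(0) collection (I0 = CLOSURE({[C' → . C]}), then GOTO on every symbol after a dot until no new states appear). It has 15 states:
  I0: { [A → . ( ; c], [A → . *], [A → . A ;], [C → . ( C], [C → . ;], [C → . A ;], [C → . c A], [C' → . C] }  — shift
  I1: { [A → ( . ; c], [A → . ( ; c], [A → . *], [A → . A ;], [C → ( . C], [C → . ( C], [C → . ;], [C → . A ;], [C → . c A] }  — shift
  I2: { [A → * .] }  — reduce
  I3: { [C → ; .] }  — reduce
  I4: { [A → A . ;], [C → A . ;] }  — shift
  I5: { [C' → C .] }  — accept
  I6: { [A → . ( ; c], [A → . *], [A → . A ;], [C → c . A] }  — shift
  I7: { [A → ( . ; c] }  — shift
  I8: { [A → A . ;], [C → c A .] }  — shift, reduce
  I9: { [A → A ; .] }  — reduce
  I10: { [A → ( ; . c] }  — shift
  I11: { [A → ( ; c .] }  — reduce
  I12: { [A → A ; .], [C → A ; .] }  — 2 reduces
  I13: { [A → ( ; . c], [C → ; .] }  — shift, reduce
  I14: { [C → ( C .] }  — reduce

I12 contains complete items [A → A ; .], [C → A ; .] — reduce-reduce conflict.

Answer: Yes — I12: [A → A ; .] vs [C → A ; .]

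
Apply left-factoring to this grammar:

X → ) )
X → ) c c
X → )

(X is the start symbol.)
Left-factoring transforms A → αβ₁ | αβ₂ into A → αA' and A' → β₁ | β₂
(α is the longest common prefix among the alternatives). Repeat until
no nonterminal has two alternatives with a common prefix.

Round 1: X has alternatives sharing prefix ')'. Introduce X': X → ) X'
  Add: X' → )
  Add: X' → c c
  Add: X' → ε

No remaining common prefixes — done.

Resulting grammar:
X → ) X'
X' → )
X' → c c
X' → ε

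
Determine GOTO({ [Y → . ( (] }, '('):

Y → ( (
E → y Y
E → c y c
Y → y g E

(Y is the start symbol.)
GOTO(I, '(') = CLOSURE({ [A → αX.β] : [A → α.Xβ] ∈ I, X = '(' })

Items with dot before '(', with the dot advanced:
  [Y → . ( (] → [Y → ( . (]
Closure adds nothing (no advanced item has the dot before a non-terminal).

GOTO = { [Y → ( . (] }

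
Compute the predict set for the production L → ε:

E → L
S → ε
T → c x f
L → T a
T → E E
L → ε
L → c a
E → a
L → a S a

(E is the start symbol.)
{ $, 'a', 'c' }

PREDICT(L → ε) = (FIRST(RHS) \ {ε}) ∪ (FOLLOW(L) if ε ∈ FIRST(RHS), i.e. RHS ⇒* ε)
The right-hand side is ε (FIRST(ε) = { ε }), so the predict set is FOLLOW(L) = { $, 'a', 'c' }
PREDICT(L → ε) = { $, 'a', 'c' }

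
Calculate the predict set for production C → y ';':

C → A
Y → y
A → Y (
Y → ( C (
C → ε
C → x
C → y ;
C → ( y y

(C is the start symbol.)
PREDICT(C → y ';') = (FIRST(RHS) \ {ε}) ∪ (FOLLOW(C) if ε ∈ FIRST(RHS), i.e. RHS ⇒* ε)
FIRST(y ';') = { 'y' }
ε ∉ FIRST(y ';'), so FOLLOW(C) is not added.
PREDICT(C → y ';') = { 'y' }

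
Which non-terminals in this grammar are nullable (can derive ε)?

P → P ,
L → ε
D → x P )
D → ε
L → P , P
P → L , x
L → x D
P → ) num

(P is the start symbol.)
{ 'D', 'L' }

ε-productions: L → ε, D → ε
So L, D are immediately nullable.
No further non-terminal can be added: every production for the remaining non-terminals contains a terminal or a non-nullable non-terminal.
Nullable = { 'D', 'L' }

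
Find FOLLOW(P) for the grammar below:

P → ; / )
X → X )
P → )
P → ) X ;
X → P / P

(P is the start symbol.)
P is the start symbol, so $ ∈ FOLLOW(P).
In X → P / P: P is followed by '/' P, add FIRST('/' P) \ {ε} = { '/' }
In X → P / P: P is at the end, add FOLLOW(X)

The FOLLOW sets referred to above (computed the same way, to a fixed point):
  FOLLOW(X) = { ')', ';' }

Taking the union: FOLLOW(P) = { $, ')', '/', ';' }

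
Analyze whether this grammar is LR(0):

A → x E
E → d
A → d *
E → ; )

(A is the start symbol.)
A grammar is LR(0) if no state in the canonical LR(0) collection has:
  - both a shift item (dot before a terminal) and a complete item (shift-reduce conflict), or
  - two or more complete items (reduce-reduce conflict; the accept item [A' → A .] counts as a complete item here).

Augment with A' → A and build the canonical LR(0) collection (I0 = CLOSURE({[A' → . A]}), then GOTO on every symbol after a dot until no new states appear). It has 9 states:
  I0: { [A → . d *], [A → . x E], [A' → . A] }  — shift
  I1: { [A' → A .] }  — accept
  I2: { [A → d . *] }  — shift
  I3: { [A → x . E], [E → . ; )], [E → . d] }  — shift
  I4: { [E → ; . )] }  — shift
  I5: { [A → x E .] }  — reduce
  I6: { [E → d .] }  — reduce
  I7: { [E → ; ) .] }  — reduce
  I8: { [A → d * .] }  — reduce

Every state is either a pure shift/goto state or contains exactly one complete item and nothing to shift — no conflicts. The grammar is LR(0).

Answer: Yes, the grammar is LR(0)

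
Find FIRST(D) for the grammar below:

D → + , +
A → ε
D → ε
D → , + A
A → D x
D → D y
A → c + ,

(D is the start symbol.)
From D → + , +:
  - '+' is a terminal: add '+' and stop
From D → ε:
  - ε-production, so ε ∈ FIRST(D)
From D → , + A:
  - ',' is a terminal: add ',' and stop
From D → D y:
  - D is the symbol being defined: contributes nothing new
    D is nullable, so continue to the next symbol
  - y is a terminal: add 'y' and stop

Collecting: FIRST(D) = { '+', ',', 'y', ε }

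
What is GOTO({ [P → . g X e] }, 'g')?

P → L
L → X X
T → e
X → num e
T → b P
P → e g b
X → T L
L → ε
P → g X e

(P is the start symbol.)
{ [P → g . X e], [T → . b P], [T → . e], [X → . T L], [X → . num e] }

GOTO(I, 'g') = CLOSURE({ [A → αX.β] : [A → α.Xβ] ∈ I, X = 'g' })

Items with dot before 'g', with the dot advanced:
  [P → . g X e] → [P → g . X e]
Closure of the advanced items:
  [P → g . X e] has the dot before X: add [X → . num e], [X → . T L]
  [X → . T L] has the dot before T: add [T → . e], [T → . b P]

GOTO = { [P → g . X e], [T → . b P], [T → . e], [X → . T L], [X → . num e] }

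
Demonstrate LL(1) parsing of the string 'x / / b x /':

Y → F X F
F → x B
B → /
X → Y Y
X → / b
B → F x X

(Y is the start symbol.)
LL(1) parsing maintains a stack (initially the start symbol over $) and the input. At each step: if the stack top is a terminal, match it against the current input token; if it is a non-terminal N, replace it with the RHS of M[N, lookahead] (the unique production whose predict set contains the lookahead).

Stack is shown with the top on the left.

Stack      Input          Action
--------------------------------
Y $        x / / b x / $  output Y → F X F
F X F $    x / / b x / $  output F → x B
x B X F $  x / / b x / $  match 'x'
B X F $    / / b x / $    output B → /
/ X F $    / / b x / $    match '/'
X F $      / b x / $      output X → / b
/ b F $    / b x / $      match '/'
b F $      b x / $        match 'b'
F $        x / $          output F → x B
x B $      x / $          match 'x'
B $        / $            output B → /
/ $        / $            match '/'
$          $              accept

The string is accepted.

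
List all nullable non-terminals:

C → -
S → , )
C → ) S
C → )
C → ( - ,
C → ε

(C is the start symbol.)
{ 'C' }

ε-productions: C → ε
So C is immediately nullable.
No further non-terminal can be added: every production for the remaining non-terminals contains a terminal or a non-nullable non-terminal.
Nullable = { 'C' }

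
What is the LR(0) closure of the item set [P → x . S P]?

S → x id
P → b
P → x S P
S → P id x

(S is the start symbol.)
To compute CLOSURE, for each item [A → α.Bβ] where B is a non-terminal, add [B → .γ] for all productions B → γ; repeat for the newly added items until nothing changes.

Start with: [P → x . S P]
  [P → x . S P] has the dot before S: add [S → . x id], [S → . P id x]
  [S → . P id x] has the dot before P: add [P → . b], [P → . x S P]
No further items can be added.

CLOSURE = { [P → . b], [P → . x S P], [P → x . S P], [S → . P id x], [S → . x id] }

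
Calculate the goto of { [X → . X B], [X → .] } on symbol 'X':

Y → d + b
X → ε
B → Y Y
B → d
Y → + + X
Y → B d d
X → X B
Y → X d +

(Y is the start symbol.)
{ [B → . Y Y], [B → . d], [X → . X B], [X → .], [X → X . B], [Y → . + + X], [Y → . B d d], [Y → . X d +], [Y → . d + b] }

GOTO(I, 'X') = CLOSURE({ [A → αX.β] : [A → α.Xβ] ∈ I, X = 'X' })

Items with dot before 'X', with the dot advanced:
  [X → . X B] → [X → X . B]
Closure of the advanced items:
  [X → X . B] has the dot before B: add [B → . Y Y], [B → . d]
  [B → . Y Y] has the dot before Y: add [Y → . d + b], [Y → . + + X], [Y → . B d d], [Y → . X d +]
  [Y → . X d +] has the dot before X: add [X → .], [X → . X B]

GOTO = { [B → . Y Y], [B → . d], [X → . X B], [X → .], [X → X . B], [Y → . + + X], [Y → . B d d], [Y → . X d +], [Y → . d + b] }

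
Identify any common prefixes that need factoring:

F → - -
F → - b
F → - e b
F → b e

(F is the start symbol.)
Yes, F has productions with common prefix '-'

Left-factoring is needed when two productions for the same non-terminal
share a common prefix on the right-hand side.

Productions for F:
  F → - -
  F → - b
  F → - e b
  F → b e

Found common prefix '-' in productions for F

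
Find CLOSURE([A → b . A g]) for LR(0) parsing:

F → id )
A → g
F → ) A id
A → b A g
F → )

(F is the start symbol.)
To compute CLOSURE, for each item [A → α.Bβ] where B is a non-terminal, add [B → .γ] for all productions B → γ; repeat for the newly added items until nothing changes.

Start with: [A → b . A g]
  [A → b . A g] has the dot before A: add [A → . g], [A → . b A g]
No further items can be added.

CLOSURE = { [A → . b A g], [A → . g], [A → b . A g] }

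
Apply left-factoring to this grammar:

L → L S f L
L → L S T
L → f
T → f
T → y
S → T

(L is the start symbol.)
Left-factoring transforms A → αβ₁ | αβ₂ into A → αA' and A' → β₁ | β₂
(α is the longest common prefix among the alternatives). Repeat until
no nonterminal has two alternatives with a common prefix.

Round 1: L has alternatives sharing prefix 'L S'. Introduce L': L → L S L'
  Add: L' → f L
  Add: L' → T

No remaining common prefixes — done.

Resulting grammar:
L → L S L'
L' → f L
L' → T
L → f
T → f
T → y
S → T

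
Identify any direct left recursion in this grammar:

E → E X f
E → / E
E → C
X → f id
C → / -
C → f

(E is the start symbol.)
Direct left recursion occurs when N → N α for some non-terminal N (the right-hand side begins with the left-hand side itself).

E → E X f: LEFT RECURSIVE (starts with E)
E → / E: starts with '/'
E → C: starts with C
X → f id: starts with f
C → / -: starts with '/'
C → f: starts with f

The grammar has direct left recursion on: E.

Answer: Yes, E is left-recursive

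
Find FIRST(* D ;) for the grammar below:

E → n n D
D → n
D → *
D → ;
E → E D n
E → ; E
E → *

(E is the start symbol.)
To compute FIRST(* D ;), process the symbols left to right:
Symbol * is a terminal. Add '*' and stop.
FIRST(* D ;) = { '*' }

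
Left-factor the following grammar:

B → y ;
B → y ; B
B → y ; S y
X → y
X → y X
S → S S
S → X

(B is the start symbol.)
Left-factoring transforms A → αβ₁ | αβ₂ into A → αA' and A' → β₁ | β₂
(α is the longest common prefix among the alternatives). Repeat until
no nonterminal has two alternatives with a common prefix.

Round 1: B has alternatives sharing prefix 'y ;'. Introduce B': B → y ; B'
  Add: B' → ε
  Add: B' → B
  Add: B' → S y

Round 2: X has alternatives sharing prefix 'y'. Introduce X': X → y X'
  Add: X' → ε
  Add: X' → X

No remaining common prefixes — done.

Resulting grammar:
B → y ; B'
B' → ε
B' → B
B' → S y
X → y X'
X' → ε
X' → X
S → S S
S → X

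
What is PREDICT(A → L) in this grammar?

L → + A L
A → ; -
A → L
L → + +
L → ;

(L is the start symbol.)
PREDICT(A → L) = (FIRST(RHS) \ {ε}) ∪ (FOLLOW(A) if ε ∈ FIRST(RHS), i.e. RHS ⇒* ε)
FIRST(L) = { '+', ';' }
FIRST(L) = { '+', ';' }
ε ∉ FIRST(L), so FOLLOW(A) is not added.
PREDICT(A → L) = { '+', ';' }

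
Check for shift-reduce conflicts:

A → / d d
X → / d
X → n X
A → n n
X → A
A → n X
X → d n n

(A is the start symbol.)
Yes — I8: [A → n n .] vs [A → . / d d]; I12: [X → / d .] vs [A → / d . d]

A shift-reduce conflict occurs when an LR(0) state has both:
  - a complete (reduce) item [A → α .] (dot at the end), and
  - a shift item [B → β . c γ] (dot before a terminal).

Augment with A' → A and build the canonical LR(0) collection (I0 = CLOSURE({[A' → . A]}), then GOTO on every symbol after a dot until no new states appear). It has 15 states:
  I0: { [A → . / d d], [A → . n X], [A → . n n], [A' → . A] }  — shift
  I1: { [A → / . d d] }  — shift
  I2: { [A' → A .] }  — accept
  I3: { [A → . / d d], [A → . n X], [A → . n n], [A → n . X], [A → n . n], [X → . / d], [X → . A], [X → . d n n], [X → . n X] }  — shift
  I4: { [A → / . d d], [X → / . d] }  — shift
  I5: { [X → A .] }  — reduce
  I6: { [A → n X .] }  — reduce
  I7: { [X → d . n n] }  — shift
  I8: { [A → . / d d], [A → . n X], [A → . n n], [A → n . X], [A → n . n], [A → n n .], [X → . / d], [X → . A], [X → . d n n], [X → . n X], [X → n . X] }  — shift, reduce
  I9: { [A → n X .], [X → n X .] }  — 2 reduces
  I10: { [X → d n . n] }  — shift
  I11: { [X → d n n .] }  — reduce
  I12: { [A → / d . d], [X → / d .] }  — shift, reduce
  I13: { [A → / d d .] }  — reduce
  I14: { [A → / d . d] }  — shift

I8 contains reduce item [A → n n .] and shift items [A → . / d d], [A → . n X], [A → . n n], [A → n . n], [X → . / d], [X → . d n n], [X → . n X] — shift-reduce conflict.
I12 contains reduce item [X → / d .] and shift item [A → / d . d] — shift-reduce conflict.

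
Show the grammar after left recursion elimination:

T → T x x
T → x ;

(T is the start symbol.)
T is directly left-recursive. The standard transformation for
  A → A α₁ | ... | A α_m | β₁ | ... | β_n
is
  A  → β₁ A' | ... | β_n A'
  A' → α₁ A' | ... | α_m A' | ε

T → x ; becomes T → x ; T'
T → T x x becomes T' → x x T'
Add T' → ε

Resulting grammar:
T → x ; T'
T' → x x T'
T' → ε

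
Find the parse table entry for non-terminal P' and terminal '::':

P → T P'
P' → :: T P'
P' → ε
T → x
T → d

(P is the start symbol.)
P' → :: T P'

To find M[P', '::'], we find productions for P' where '::' is in the predict set (PREDICT(N → α) = (FIRST(α) \ {ε}) ∪ (FOLLOW(N) if α ⇒* ε)).

Relevant sets:
  FOLLOW(P') = { $ }

P' → :: T P': PREDICT = { '::' }
  '::' is in predict set, so this production goes in M[P', '::']
P' → ε: PREDICT = { $ }

M[P', '::'] = P' → :: T P'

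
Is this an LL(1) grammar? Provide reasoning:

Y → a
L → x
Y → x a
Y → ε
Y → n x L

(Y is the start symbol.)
A grammar is LL(1) if for each non-terminal N with multiple productions, the predict sets of those productions are pairwise disjoint, where PREDICT(N → α) = (FIRST(α) \ {ε}) ∪ (FOLLOW(N) if α ⇒* ε).

Relevant sets:
  FOLLOW(Y) = { $ }

For Y:
  PREDICT(Y → a) = { 'a' }
  PREDICT(Y → x a) = { 'x' }
  PREDICT(Y → ε) = { $ }
  PREDICT(Y → n x L) = { 'n' }
L has a single production, so nothing to check there.

All predict sets are disjoint. The grammar IS LL(1).

Answer: Yes, the grammar is LL(1).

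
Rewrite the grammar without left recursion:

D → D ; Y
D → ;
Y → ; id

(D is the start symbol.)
D → ; D'
D' → ; Y D'
D' → ε
Y → ; id

D is directly left-recursive. The standard transformation for
  A → A α₁ | ... | A α_m | β₁ | ... | β_n
is
  A  → β₁ A' | ... | β_n A'
  A' → α₁ A' | ... | α_m A' | ε

D → ; becomes D → ; D'
D → D ; Y becomes D' → ; Y D'
Add D' → ε

Productions for other non-terminals are unchanged:
  Y → ; id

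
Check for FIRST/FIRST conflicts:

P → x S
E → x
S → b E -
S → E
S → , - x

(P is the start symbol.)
A FIRST/FIRST conflict occurs when two productions N → α and N → β for the same non-terminal have FIRST(α) ∩ FIRST(β) ≠ ∅ (with ε ∈ FIRST of a nullable right-hand side, so two nullable alternatives also conflict).

FIRST sets of the non-terminals at (or reachable through a nullable prefix from) the front of some alternative:
  FIRST(E) = { 'x' }

Productions for S:
  S → b E -: FIRST = { 'b' }
  S → E: FIRST = { 'x' }
  S → , - x: FIRST = { ',' }
P, E have only one production, so no FIRST/FIRST conflict is possible there.

All alternatives of each non-terminal have pairwise disjoint FIRST sets.

Answer: No FIRST/FIRST conflicts.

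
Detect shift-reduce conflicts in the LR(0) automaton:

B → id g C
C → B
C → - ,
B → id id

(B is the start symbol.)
No shift-reduce conflicts

A shift-reduce conflict occurs when an LR(0) state has both:
  - a complete (reduce) item [A → α .] (dot at the end), and
  - a shift item [B → β . c γ] (dot before a terminal).

Augment with B' → B and build the canonical LR(0) collection (I0 = CLOSURE({[B' → . B]}), then GOTO on every symbol after a dot until no new states appear). It has 9 states:
  I0: { [B → . id g C], [B → . id id], [B' → . B] }  — shift
  I1: { [B' → B .] }  — accept
  I2: { [B → id . g C], [B → id . id] }  — shift
  I3: { [B → . id g C], [B → . id id], [B → id g . C], [C → . - ,], [C → . B] }  — shift
  I4: { [B → id id .] }  — reduce
  I5: { [C → - . ,] }  — shift
  I6: { [C → B .] }  — reduce
  I7: { [B → id g C .] }  — reduce
  I8: { [C → - , .] }  — reduce

No state contains both a complete item and a shift item.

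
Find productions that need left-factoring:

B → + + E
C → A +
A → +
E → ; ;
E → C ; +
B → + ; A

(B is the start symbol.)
Yes, B has productions with common prefix '+'

Left-factoring is needed when two productions for the same non-terminal
share a common prefix on the right-hand side.

Productions for B:
  B → + + E
  B → + ; A
Productions for E:
  E → ; ;
  E → C ; +

Found common prefix '+' in productions for B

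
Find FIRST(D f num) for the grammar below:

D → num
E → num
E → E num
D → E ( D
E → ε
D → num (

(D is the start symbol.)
FIRST sets of the non-terminals involved (from the grammar, by fixed-point iteration):
  FIRST(D) = { '(', 'num' }

To compute FIRST(D f num), process the symbols left to right:
Symbol D is a non-terminal. Add FIRST(D) \ {ε} = { '(', 'num' }
D is not nullable (ε ∉ FIRST(D)), so stop here.
FIRST(D f num) = { '(', 'num' }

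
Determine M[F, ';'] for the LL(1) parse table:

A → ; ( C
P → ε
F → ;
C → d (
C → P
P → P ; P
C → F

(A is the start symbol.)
To find M[F, ';'], we find productions for F where ';' is in the predict set (PREDICT(N → α) = (FIRST(α) \ {ε}) ∪ (FOLLOW(N) if α ⇒* ε)).

F → ;: PREDICT = { ';' }
  ';' is in predict set, so this production goes in M[F, ';']

M[F, ';'] = F → ;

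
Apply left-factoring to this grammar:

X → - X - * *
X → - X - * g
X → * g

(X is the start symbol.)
Left-factoring transforms A → αβ₁ | αβ₂ into A → αA' and A' → β₁ | β₂
(α is the longest common prefix among the alternatives). Repeat until
no nonterminal has two alternatives with a common prefix.

Round 1: X has alternatives sharing prefix '- X - *'. Introduce X': X → - X - * X'
  Add: X' → *
  Add: X' → g

No remaining common prefixes — done.

Resulting grammar:
X → - X - * X'
X' → *
X' → g
X → * g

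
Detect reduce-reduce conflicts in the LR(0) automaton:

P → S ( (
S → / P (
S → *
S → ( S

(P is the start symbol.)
No reduce-reduce conflicts

A reduce-reduce conflict occurs when an LR(0) state has two complete items [A → α .] and [B → β .] — both call for a reduction, and with no lookahead the parser cannot choose between them.

Augment with P' → P and build the canonical LR(0) collection (I0 = CLOSURE({[P' → . P]}), then GOTO on every symbol after a dot until no new states appear). It has 11 states:
  I0: { [P → . S ( (], [P' → . P], [S → . ( S], [S → . *], [S → . / P (] }  — shift
  I1: { [S → ( . S], [S → . ( S], [S → . *], [S → . / P (] }  — shift
  I2: { [S → * .] }  — reduce
  I3: { [P → . S ( (], [S → . ( S], [S → . *], [S → . / P (], [S → / . P (] }  — shift
  I4: { [P' → P .] }  — accept
  I5: { [P → S . ( (] }  — shift
  I6: { [P → S ( . (] }  — shift
  I7: { [P → S ( ( .] }  — reduce
  I8: { [S → / P . (] }  — shift
  I9: { [S → / P ( .] }  — reduce
  I10: { [S → ( S .] }  — reduce

No state contains more than one complete item.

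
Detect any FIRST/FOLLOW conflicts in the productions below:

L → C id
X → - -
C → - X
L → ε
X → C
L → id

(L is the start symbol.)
A FIRST/FOLLOW conflict occurs when a non-terminal N has a nullable alternative N → β (β ⇒* ε) and another alternative N → α with FIRST(α) ∩ FOLLOW(N) ≠ ∅: on such a lookahead the parser cannot decide between expanding α and letting N vanish via β.

Nullable non-terminals: L.
FIRST sets used below: FIRST(C) = { '-' }

L: nullable alternative(s) L → ε; FOLLOW(L) = { $ }
  L → C id: FIRST \ {ε} = { '-' } — disjoint from FOLLOW(L)
  L → ε: FIRST \ {ε} = { } — this is the only nullable alternative, skip
  L → id: FIRST \ {ε} = { 'id' } — disjoint from FOLLOW(L)

C, X have no nullable alternative, so no FIRST/FOLLOW check is needed there.

No FIRST/FOLLOW conflicts found.

Answer: No FIRST/FOLLOW conflicts.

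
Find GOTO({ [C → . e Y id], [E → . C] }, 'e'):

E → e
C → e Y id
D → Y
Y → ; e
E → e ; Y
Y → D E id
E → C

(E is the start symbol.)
GOTO(I, 'e') = CLOSURE({ [A → αX.β] : [A → α.Xβ] ∈ I, X = 'e' })

Items with dot before 'e', with the dot advanced:
  [C → . e Y id] → [C → e . Y id]
Closure of the advanced items:
  [C → e . Y id] has the dot before Y: add [Y → . ; e], [Y → . D E id]
  [Y → . D E id] has the dot before D: add [D → . Y]

GOTO = { [C → e . Y id], [D → . Y], [Y → . ; e], [Y → . D E id] }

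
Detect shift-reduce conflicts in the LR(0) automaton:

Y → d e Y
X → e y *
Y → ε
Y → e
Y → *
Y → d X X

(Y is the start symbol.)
A shift-reduce conflict occurs when an LR(0) state has both:
  - a complete (reduce) item [A → α .] (dot at the end), and
  - a shift item [B → β . c γ] (dot before a terminal).

Augment with Y' → Y and build the canonical LR(0) collection (I0 = CLOSURE({[Y' → . Y]}), then GOTO on every symbol after a dot until no new states appear). It has 12 states:
  I0: { [Y → . *], [Y → . d X X], [Y → . d e Y], [Y → . e], [Y → .], [Y' → . Y] }  — shift, reduce
  I1: { [Y → * .] }  — reduce
  I2: { [Y' → Y .] }  — accept
  I3: { [X → . e y *], [Y → d . X X], [Y → d . e Y] }  — shift
  I4: { [Y → e .] }  — reduce
  I5: { [X → . e y *], [Y → d X . X] }  — shift
  I6: { [X → e . y *], [Y → . *], [Y → . d X X], [Y → . d e Y], [Y → . e], [Y → .], [Y → d e . Y] }  — shift, reduce
  I7: { [Y → d e Y .] }  — reduce
  I8: { [X → e y . *] }  — shift
  I9: { [X → e y * .] }  — reduce
  I10: { [Y → d X X .] }  — reduce
  I11: { [X → e . y *] }  — shift

I0 contains reduce item [Y → .] and shift items [Y → . *], [Y → . d X X], [Y → . d e Y], [Y → . e] — shift-reduce conflict.
I6 contains reduce item [Y → .] and shift items [X → e . y *], [Y → . *], [Y → . d X X], [Y → . d e Y], [Y → . e] — shift-reduce conflict.

Answer: Yes — I0: [Y → .] vs [Y → . *]; I6: [Y → .] vs [X → e . y *]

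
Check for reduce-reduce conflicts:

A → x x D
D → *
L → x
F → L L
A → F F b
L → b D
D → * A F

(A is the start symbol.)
A reduce-reduce conflict occurs when an LR(0) state has two complete items [A → α .] and [B → β .] — both call for a reduction, and with no lookahead the parser cannot choose between them.

Augment with A' → A and build the canonical LR(0) collection (I0 = CLOSURE({[A' → . A]}), then GOTO on every symbol after a dot until no new states appear). It has 16 states:
  I0: { [A → . F F b], [A → . x x D], [A' → . A], [F → . L L], [L → . b D], [L → . x] }  — shift
  I1: { [A' → A .] }  — accept
  I2: { [A → F . F b], [F → . L L], [L → . b D], [L → . x] }  — shift
  I3: { [F → L . L], [L → . b D], [L → . x] }  — shift
  I4: { [D → . * A F], [D → . *], [L → b . D] }  — shift
  I5: { [A → x . x D], [L → x .] }  — shift, reduce
  I6: { [A → x x . D], [D → . * A F], [D → . *] }  — shift
  I7: { [A → . F F b], [A → . x x D], [D → * . A F], [D → * .], [F → . L L], [L → . b D], [L → . x] }  — shift, reduce
  I8: { [A → x x D .] }  — reduce
  I9: { [D → * A . F], [F → . L L], [L → . b D], [L → . x] }  — shift
  I10: { [D → * A F .] }  — reduce
  I11: { [L → x .] }  — reduce
  I12: { [L → b D .] }  — reduce
  I13: { [F → L L .] }  — reduce
  I14: { [A → F F . b] }  — shift
  I15: { [A → F F b .] }  — reduce

No state contains more than one complete item.

Answer: No reduce-reduce conflicts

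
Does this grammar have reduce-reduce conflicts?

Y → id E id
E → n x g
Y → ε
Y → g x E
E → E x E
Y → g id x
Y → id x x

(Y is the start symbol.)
Augment with Y' → Y and build the canonical LR(0) collection (I0 = CLOSURE({[Y' → . Y]}), then GOTO on every symbol after a dot until no new states appear). It has 17 states:
  I0: { [Y → . g id x], [Y → . g x E], [Y → . id E id], [Y → . id x x], [Y → .], [Y' → . Y] }  — shift, reduce
  I1: { [Y' → Y .] }  — accept
  I2: { [Y → g . id x], [Y → g . x E] }  — shift
  I3: { [E → . E x E], [E → . n x g], [Y → id . E id], [Y → id . x x] }  — shift
  I4: { [E → E . x E], [Y → id E . id] }  — shift
  I5: { [E → n . x g] }  — shift
  I6: { [Y → id x . x] }  — shift
  I7: { [Y → id x x .] }  — reduce
  I8: { [E → n x . g] }  — shift
  I9: { [E → n x g .] }  — reduce
  I10: { [Y → id E id .] }  — reduce
  I11: { [E → . E x E], [E → . n x g], [E → E x . E] }  — shift
  I12: { [E → E . x E], [E → E x E .] }  — shift, reduce
  I13: { [Y → g id . x] }  — shift
  I14: { [E → . E x E], [E → . n x g], [Y → g x . E] }  — shift
  I15: { [E → E . x E], [Y → g x E .] }  — shift, reduce
  I16: { [Y → g id x .] }  — reduce

No state contains more than one complete item.

Answer: No reduce-reduce conflicts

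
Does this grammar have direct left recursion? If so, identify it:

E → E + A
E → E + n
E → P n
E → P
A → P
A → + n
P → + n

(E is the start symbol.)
Yes, E is left-recursive

E → E + A: LEFT RECURSIVE (starts with E)
E → E + n: LEFT RECURSIVE (starts with E)
E → P n: starts with P
E → P: starts with P
A → P: starts with P
A → + n: starts with '+'
P → + n: starts with '+'

The grammar has direct left recursion on: E.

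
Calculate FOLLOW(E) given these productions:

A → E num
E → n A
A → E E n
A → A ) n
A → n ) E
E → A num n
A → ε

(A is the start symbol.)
In A → E num: E is followed by num, add FIRST(num) \ {ε} = { 'num' }
In A → E E n: E is followed by E n, add FIRST(E n) \ {ε} = { ')', 'n', 'num' }
In A → E E n: E is followed by n, add FIRST(n) \ {ε} = { 'n' }
In A → n ) E: E is at the end, add FOLLOW(A)

The FOLLOW sets referred to above (computed the same way, to a fixed point):
  FOLLOW(A) = { $, ')', 'n', 'num' }

Taking the union: FOLLOW(E) = { $, ')', 'n', 'num' }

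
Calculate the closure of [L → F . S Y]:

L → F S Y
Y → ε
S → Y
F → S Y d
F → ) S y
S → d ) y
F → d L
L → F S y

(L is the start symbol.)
To compute CLOSURE, for each item [A → α.Bβ] where B is a non-terminal, add [B → .γ] for all productions B → γ; repeat for the newly added items until nothing changes.

Start with: [L → F . S Y]
  [L → F . S Y] has the dot before S: add [S → . Y], [S → . d ) y]
  [S → . Y] has the dot before Y: add [Y → .]
No further items can be added.

CLOSURE = { [L → F . S Y], [S → . Y], [S → . d ) y], [Y → .] }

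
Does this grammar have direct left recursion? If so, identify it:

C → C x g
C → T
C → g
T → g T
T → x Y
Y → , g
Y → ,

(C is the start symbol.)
Yes, C is left-recursive

Direct left recursion occurs when N → N α for some non-terminal N (the right-hand side begins with the left-hand side itself).

C → C x g: LEFT RECURSIVE (starts with C)
C → T: starts with T
C → g: starts with g
T → g T: starts with g
T → x Y: starts with x
Y → , g: starts with ','
Y → ,: starts with ','

The grammar has direct left recursion on: C.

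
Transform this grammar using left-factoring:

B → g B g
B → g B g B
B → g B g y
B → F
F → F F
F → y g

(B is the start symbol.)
B → g B g B'
B' → ε
B' → B
B' → y
B → F
F → F F
F → y g

Left-factoring transforms A → αβ₁ | αβ₂ into A → αA' and A' → β₁ | β₂
(α is the longest common prefix among the alternatives). Repeat until
no nonterminal has two alternatives with a common prefix.

Round 1: B has alternatives sharing prefix 'g B g'. Introduce B': B → g B g B'
  Add: B' → ε
  Add: B' → B
  Add: B' → y

No remaining common prefixes — done.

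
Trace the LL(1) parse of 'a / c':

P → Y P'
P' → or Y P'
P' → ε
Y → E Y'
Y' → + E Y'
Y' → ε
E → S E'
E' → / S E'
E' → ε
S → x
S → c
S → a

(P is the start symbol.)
LL(1) parsing maintains a stack (initially the start symbol over $) and the input. At each step: if the stack top is a terminal, match it against the current input token; if it is a non-terminal N, replace it with the RHS of M[N, lookahead] (the unique production whose predict set contains the lookahead).

Stack is shown with the top on the left.

Stack           Input    Action
-------------------------------
P $             a / c $  output P → Y P'
Y P' $          a / c $  output Y → E Y'
E Y' P' $       a / c $  output E → S E'
S E' Y' P' $    a / c $  output S → a
a E' Y' P' $    a / c $  match 'a'
E' Y' P' $      / c $    output E' → / S E'
/ S E' Y' P' $  / c $    match '/'
S E' Y' P' $    c $      output S → c
c E' Y' P' $    c $      match 'c'
E' Y' P' $      $        output E' → ε
Y' P' $         $        output Y' → ε
P' $            $        output P' → ε
$               $        accept

The string is accepted.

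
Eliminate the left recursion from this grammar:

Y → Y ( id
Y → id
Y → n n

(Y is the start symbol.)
Y is directly left-recursive. The standard transformation for
  A → A α₁ | ... | A α_m | β₁ | ... | β_n
is
  A  → β₁ A' | ... | β_n A'
  A' → α₁ A' | ... | α_m A' | ε

Y → id becomes Y → id Y'
Y → n n becomes Y → n n Y'
Y → Y ( id becomes Y' → ( id Y'
Add Y' → ε

Resulting grammar:
Y → id Y'
Y → n n Y'
Y' → ( id Y'
Y' → ε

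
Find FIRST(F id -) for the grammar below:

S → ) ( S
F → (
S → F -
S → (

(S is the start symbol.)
{ '(' }

FIRST sets of the non-terminals involved (from the grammar, by fixed-point iteration):
  FIRST(F) = { '(' }

To compute FIRST(F id -), process the symbols left to right:
Symbol F is a non-terminal. Add FIRST(F) \ {ε} = { '(' }
F is not nullable (ε ∉ FIRST(F)), so stop here.
FIRST(F id -) = { '(' }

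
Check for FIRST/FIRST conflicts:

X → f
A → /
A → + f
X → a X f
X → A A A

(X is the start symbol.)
A FIRST/FIRST conflict occurs when two productions N → α and N → β for the same non-terminal have FIRST(α) ∩ FIRST(β) ≠ ∅ (with ε ∈ FIRST of a nullable right-hand side, so two nullable alternatives also conflict).

FIRST sets of the non-terminals at (or reachable through a nullable prefix from) the front of some alternative:
  FIRST(A) = { '+', '/' }

Productions for X:
  X → f: FIRST = { 'f' }
  X → a X f: FIRST = { 'a' }
  X → A A A: FIRST = { '+', '/' }
Productions for A:
  A → /: FIRST = { '/' }
  A → + f: FIRST = { '+' }

All alternatives of each non-terminal have pairwise disjoint FIRST sets.

Answer: No FIRST/FIRST conflicts.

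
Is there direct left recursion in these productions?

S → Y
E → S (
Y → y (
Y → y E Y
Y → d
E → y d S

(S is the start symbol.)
No direct left recursion

Direct left recursion occurs when N → N α for some non-terminal N (the right-hand side begins with the left-hand side itself).

S → Y: starts with Y
E → S (: starts with S
Y → y (: starts with y
Y → y E Y: starts with y
Y → d: starts with d
E → y d S: starts with y

No direct left recursion found.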